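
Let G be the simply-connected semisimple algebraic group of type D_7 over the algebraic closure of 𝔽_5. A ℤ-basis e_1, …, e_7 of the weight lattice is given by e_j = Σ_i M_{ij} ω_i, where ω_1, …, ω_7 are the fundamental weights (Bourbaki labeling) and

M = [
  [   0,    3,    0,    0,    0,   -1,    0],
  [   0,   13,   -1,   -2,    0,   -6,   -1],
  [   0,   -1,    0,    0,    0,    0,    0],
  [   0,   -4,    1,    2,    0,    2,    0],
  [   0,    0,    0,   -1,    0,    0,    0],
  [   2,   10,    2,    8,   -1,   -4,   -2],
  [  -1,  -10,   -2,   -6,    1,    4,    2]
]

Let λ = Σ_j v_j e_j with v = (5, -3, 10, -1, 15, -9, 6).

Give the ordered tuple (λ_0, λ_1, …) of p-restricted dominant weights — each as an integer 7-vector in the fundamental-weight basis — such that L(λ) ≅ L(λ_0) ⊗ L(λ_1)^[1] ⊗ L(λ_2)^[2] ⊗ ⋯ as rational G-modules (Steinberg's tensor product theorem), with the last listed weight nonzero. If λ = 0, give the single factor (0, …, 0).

((0, 1, 3, 2, 1, 1, 2),)

ω-coordinates c = M·v, v = (5, -3, 10, -1, 15, -9, 6):
  c_1 = 0·5 + (3)·(-3) + 0·10 + (0)·(-1) + 0·15 + (-1)·(-9) + 0·6 = 0
  c_2 = 0·5 + (13)·(-3) + (-1)·(10) + (-2)·(-1) + 0·15 + (-6)·(-9) + (-1)·(6) = 1
  c_3 = 0·5 + (-1)·(-3) + 0·10 + (0)·(-1) + 0·15 + (0)·(-9) + 0·6 = 3
  c_4 = 0·5 + (-4)·(-3) + 1·10 + (2)·(-1) + 0·15 + (2)·(-9) + 0·6 = 2
  c_5 = 0·5 + (0)·(-3) + 0·10 + (-1)·(-1) + 0·15 + (0)·(-9) + 0·6 = 1
  c_6 = 2·5 + (10)·(-3) + 2·10 + (8)·(-1) + (-1)·(15) + (-4)·(-9) + (-2)·(6) = 1
  c_7 = (-1)·(5) + (-10)·(-3) + (-2)·(10) + (-6)·(-1) + 1·15 + (4)·(-9) + 2·6 = 2
p = 5; digits c_i = Σ_j d_{ij}·5^j, 0 ≤ d_{ij} < 5:
  c_1 = 0
  c_2 = 1 = 1·5^0
  c_3 = 3 = 3·5^0
  c_4 = 2 = 2·5^0
  c_5 = 1 = 1·5^0
  c_6 = 1 = 1·5^0
  c_7 = 2 = 2·5^0
Factor λ_0 = (0, 1, 3, 2, 1, 1, 2)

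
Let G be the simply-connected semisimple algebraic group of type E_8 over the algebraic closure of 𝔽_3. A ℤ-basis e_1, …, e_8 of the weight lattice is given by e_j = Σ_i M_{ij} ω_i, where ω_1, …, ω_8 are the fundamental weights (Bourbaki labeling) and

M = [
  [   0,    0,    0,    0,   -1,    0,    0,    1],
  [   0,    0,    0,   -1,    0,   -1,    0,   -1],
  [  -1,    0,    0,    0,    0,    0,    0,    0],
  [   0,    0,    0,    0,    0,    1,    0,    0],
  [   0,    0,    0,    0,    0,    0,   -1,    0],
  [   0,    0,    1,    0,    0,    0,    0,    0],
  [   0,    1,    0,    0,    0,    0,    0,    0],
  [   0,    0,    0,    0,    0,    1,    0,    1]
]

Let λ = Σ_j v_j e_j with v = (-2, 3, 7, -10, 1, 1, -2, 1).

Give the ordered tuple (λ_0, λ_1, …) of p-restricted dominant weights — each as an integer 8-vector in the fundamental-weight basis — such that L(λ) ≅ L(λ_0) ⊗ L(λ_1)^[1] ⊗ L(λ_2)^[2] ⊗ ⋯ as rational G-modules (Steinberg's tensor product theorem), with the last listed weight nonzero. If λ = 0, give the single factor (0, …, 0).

In the fundamental-weight basis, λ has coordinates c = M·v (v = (-2, 3, 7, -10, 1, 1, -2, 1)):
  c_1 = (0)·(-2) + 0·3 + 0·7 + (0)·(-10) + (-1)·(1) + 0·1 + (0)·(-2) + 1·1 = 0
  c_2 = (0)·(-2) + 0·3 + 0·7 + (-1)·(-10) + 0·1 + (-1)·(1) + (0)·(-2) + (-1)·(1) = 8
  c_3 = (-1)·(-2) + 0·3 + 0·7 + (0)·(-10) + 0·1 + 0·1 + (0)·(-2) + 0·1 = 2
  c_4 = (0)·(-2) + 0·3 + 0·7 + (0)·(-10) + 0·1 + 1·1 + (0)·(-2) + 0·1 = 1
  c_5 = (0)·(-2) + 0·3 + 0·7 + (0)·(-10) + 0·1 + 0·1 + (-1)·(-2) + 0·1 = 2
  c_6 = (0)·(-2) + 0·3 + 1·7 + (0)·(-10) + 0·1 + 0·1 + (0)·(-2) + 0·1 = 7
  c_7 = (0)·(-2) + 1·3 + 0·7 + (0)·(-10) + 0·1 + 0·1 + (0)·(-2) + 0·1 = 3
  c_8 = (0)·(-2) + 0·3 + 0·7 + (0)·(-10) + 0·1 + 1·1 + (0)·(-2) + 1·1 = 2
Expand coordinatewise in base 3:
  c_1 = 0
  c_2 = 8 = 2·3^0 + 2·3^1
  c_3 = 2 = 2·3^0
  c_4 = 1 = 1·3^0
  c_5 = 2 = 2·3^0
  c_6 = 7 = 1·3^0 + 2·3^1
  c_7 = 3 = 0·3^0 + 1·3^1
  c_8 = 2 = 2·3^0
Factor λ_0 = (0, 2, 2, 1, 2, 1, 0, 2)
Factor λ_1 = (0, 2, 0, 0, 0, 2, 1, 0)

((0, 2, 2, 1, 2, 1, 0, 2), (0, 2, 0, 0, 0, 2, 1, 0))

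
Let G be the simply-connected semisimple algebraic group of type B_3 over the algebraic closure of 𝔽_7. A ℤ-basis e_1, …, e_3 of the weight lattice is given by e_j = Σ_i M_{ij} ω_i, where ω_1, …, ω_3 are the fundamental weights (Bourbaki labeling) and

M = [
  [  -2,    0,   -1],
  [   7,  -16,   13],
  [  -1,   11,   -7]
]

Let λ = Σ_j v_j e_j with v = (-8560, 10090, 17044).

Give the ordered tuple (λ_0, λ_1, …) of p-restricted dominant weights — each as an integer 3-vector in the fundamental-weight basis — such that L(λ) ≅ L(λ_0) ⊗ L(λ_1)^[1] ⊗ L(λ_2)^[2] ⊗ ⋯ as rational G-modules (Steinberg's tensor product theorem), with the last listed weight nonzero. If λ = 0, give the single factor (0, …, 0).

Compute c_i = Σ_j M_{ij} v_j with v = (-8560, 10090, 17044):
  c_1 = (-2)·(-8560) + 0·10090 + (-1)·(17044) = 76
  c_2 = (7)·(-8560) + (-16)·(10090) + 13·17044 = 212
  c_3 = (-1)·(-8560) + 11·10090 + (-7)·(17044) = 242
Writing each c_i in base p = 7:
  c_1 = 76 = 6·7^0 + 3·7^1 + 1·7^2
  c_2 = 212 = 2·7^0 + 2·7^1 + 4·7^2
  c_3 = 242 = 4·7^0 + 6·7^1 + 4·7^2
Factor λ_0 = (6, 2, 4)
Factor λ_1 = (3, 2, 6)
Factor λ_2 = (1, 4, 4)

((6, 2, 4), (3, 2, 6), (1, 4, 4))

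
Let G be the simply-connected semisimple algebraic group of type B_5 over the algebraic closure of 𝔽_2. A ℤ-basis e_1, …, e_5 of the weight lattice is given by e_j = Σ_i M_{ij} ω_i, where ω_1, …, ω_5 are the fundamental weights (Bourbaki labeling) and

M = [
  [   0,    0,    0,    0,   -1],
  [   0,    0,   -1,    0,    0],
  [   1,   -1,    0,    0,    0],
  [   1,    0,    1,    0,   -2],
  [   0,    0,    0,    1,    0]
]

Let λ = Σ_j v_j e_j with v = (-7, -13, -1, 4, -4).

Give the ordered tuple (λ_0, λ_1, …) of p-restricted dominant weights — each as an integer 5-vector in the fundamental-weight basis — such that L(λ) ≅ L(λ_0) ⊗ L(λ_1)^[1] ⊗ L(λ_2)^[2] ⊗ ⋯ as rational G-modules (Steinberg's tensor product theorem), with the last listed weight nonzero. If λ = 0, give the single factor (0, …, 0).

((0, 1, 0, 0, 0), (0, 0, 1, 0, 0), (1, 0, 1, 0, 1))

In the fundamental-weight basis, λ has coordinates c = M·v (v = (-7, -13, -1, 4, -4)):
  c_1 = (0)·(-7) + (0)·(-13) + (0)·(-1) + 0·4 + (-1)·(-4) = 4
  c_2 = (0)·(-7) + (0)·(-13) + (-1)·(-1) + 0·4 + (0)·(-4) = 1
  c_3 = (1)·(-7) + (-1)·(-13) + (0)·(-1) + 0·4 + (0)·(-4) = 6
  c_4 = (1)·(-7) + (0)·(-13) + (1)·(-1) + 0·4 + (-2)·(-4) = 0
  c_5 = (0)·(-7) + (0)·(-13) + (0)·(-1) + 1·4 + (0)·(-4) = 4
Writing each c_i in base p = 2:
  c_1 = 4 = 0·2^0 + 0·2^1 + 1·2^2
  c_2 = 1 = 1·2^0
  c_3 = 6 = 0·2^0 + 1·2^1 + 1·2^2
  c_4 = 0
  c_5 = 4 = 0·2^0 + 0·2^1 + 1·2^2
λ_0 = (0, 1, 0, 0, 0)
λ_1 = (0, 0, 1, 0, 0)
λ_2 = (1, 0, 1, 0, 1)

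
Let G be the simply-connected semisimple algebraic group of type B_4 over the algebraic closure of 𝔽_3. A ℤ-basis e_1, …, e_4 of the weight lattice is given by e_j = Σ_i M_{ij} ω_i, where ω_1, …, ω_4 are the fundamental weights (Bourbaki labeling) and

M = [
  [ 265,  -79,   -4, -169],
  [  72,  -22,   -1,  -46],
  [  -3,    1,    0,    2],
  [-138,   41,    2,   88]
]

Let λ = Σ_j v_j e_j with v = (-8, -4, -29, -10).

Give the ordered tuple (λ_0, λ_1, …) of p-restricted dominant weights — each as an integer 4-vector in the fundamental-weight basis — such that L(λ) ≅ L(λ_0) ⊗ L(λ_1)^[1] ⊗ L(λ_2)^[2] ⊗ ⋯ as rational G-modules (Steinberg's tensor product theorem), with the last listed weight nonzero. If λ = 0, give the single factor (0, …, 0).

ω-coordinates c = M·v, v = (-8, -4, -29, -10):
  c_1 = (265)·(-8) + (-79)·(-4) + (-4)·(-29) + (-169)·(-10) = 2
  c_2 = (72)·(-8) + (-22)·(-4) + (-1)·(-29) + (-46)·(-10) = 1
  c_3 = (-3)·(-8) + (1)·(-4) + (0)·(-29) + (2)·(-10) = 0
  c_4 = (-138)·(-8) + (41)·(-4) + (2)·(-29) + (88)·(-10) = 2
p = 3; digits c_i = Σ_j d_{ij}·3^j, 0 ≤ d_{ij} < 3:
  c_1 = 2 = 2·3^0
  c_2 = 1 = 1·3^0
  c_3 = 0
  c_4 = 2 = 2·3^0
λ_0 = (2, 1, 0, 2)

((2, 1, 0, 2),)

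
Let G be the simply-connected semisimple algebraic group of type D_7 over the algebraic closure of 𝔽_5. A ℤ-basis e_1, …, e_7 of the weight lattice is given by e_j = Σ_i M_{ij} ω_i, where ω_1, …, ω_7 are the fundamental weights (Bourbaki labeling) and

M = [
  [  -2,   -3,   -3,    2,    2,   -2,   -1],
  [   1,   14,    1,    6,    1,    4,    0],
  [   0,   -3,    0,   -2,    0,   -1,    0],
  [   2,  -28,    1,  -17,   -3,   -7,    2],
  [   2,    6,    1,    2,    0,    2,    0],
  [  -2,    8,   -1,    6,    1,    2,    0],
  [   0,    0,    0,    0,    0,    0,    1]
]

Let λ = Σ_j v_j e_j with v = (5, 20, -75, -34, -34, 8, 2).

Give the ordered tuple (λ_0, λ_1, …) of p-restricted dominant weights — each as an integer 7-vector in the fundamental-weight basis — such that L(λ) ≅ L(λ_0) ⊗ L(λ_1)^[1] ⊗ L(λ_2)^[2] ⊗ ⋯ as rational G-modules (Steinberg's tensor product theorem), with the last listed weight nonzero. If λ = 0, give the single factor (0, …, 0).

((1, 4, 0, 3, 3, 3, 2),)

In the fundamental-weight basis, λ has coordinates c = M·v (v = (5, 20, -75, -34, -34, 8, 2)):
  c_1 = (-2)·(5) + (-3)·(20) + (-3)·(-75) + (2)·(-34) + (2)·(-34) + (-2)·(8) + (-1)·(2) = 1
  c_2 = (1)·(5) + (14)·(20) + (1)·(-75) + (6)·(-34) + (1)·(-34) + (4)·(8) + (0)·(2) = 4
  c_3 = (0)·(5) + (-3)·(20) + (0)·(-75) + (-2)·(-34) + (0)·(-34) + (-1)·(8) + (0)·(2) = 0
  c_4 = (2)·(5) + (-28)·(20) + (1)·(-75) + (-17)·(-34) + (-3)·(-34) + (-7)·(8) + (2)·(2) = 3
  c_5 = (2)·(5) + (6)·(20) + (1)·(-75) + (2)·(-34) + (0)·(-34) + (2)·(8) + (0)·(2) = 3
  c_6 = (-2)·(5) + (8)·(20) + (-1)·(-75) + (6)·(-34) + (1)·(-34) + (2)·(8) + (0)·(2) = 3
  c_7 = (0)·(5) + (0)·(20) + (0)·(-75) + (0)·(-34) + (0)·(-34) + (0)·(8) + (1)·(2) = 2
Expand coordinatewise in base 5:
  c_1 = 1 = 1·5^0
  c_2 = 4 = 4·5^0
  c_3 = 0
  c_4 = 3 = 3·5^0
  c_5 = 3 = 3·5^0
  c_6 = 3 = 3·5^0
  c_7 = 2 = 2·5^0
Factor λ_0 = (1, 4, 0, 3, 3, 3, 2)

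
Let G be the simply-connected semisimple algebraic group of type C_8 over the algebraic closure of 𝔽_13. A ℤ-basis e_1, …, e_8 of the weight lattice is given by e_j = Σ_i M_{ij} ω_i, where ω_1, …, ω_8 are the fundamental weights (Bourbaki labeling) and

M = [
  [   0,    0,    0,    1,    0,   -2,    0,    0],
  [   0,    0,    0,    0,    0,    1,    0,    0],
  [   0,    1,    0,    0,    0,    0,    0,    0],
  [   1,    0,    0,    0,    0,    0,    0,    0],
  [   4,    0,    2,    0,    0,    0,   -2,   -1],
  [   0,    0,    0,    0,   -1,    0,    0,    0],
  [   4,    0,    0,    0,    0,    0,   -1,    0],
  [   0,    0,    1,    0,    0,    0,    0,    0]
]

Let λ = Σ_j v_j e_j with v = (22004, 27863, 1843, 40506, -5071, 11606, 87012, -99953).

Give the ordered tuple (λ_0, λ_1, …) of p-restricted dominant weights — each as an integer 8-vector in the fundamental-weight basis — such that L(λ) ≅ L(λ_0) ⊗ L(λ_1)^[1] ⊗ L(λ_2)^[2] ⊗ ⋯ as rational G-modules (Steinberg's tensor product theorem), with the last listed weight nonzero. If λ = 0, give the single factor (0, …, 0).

((4, 10, 4, 8, 3, 1, 3, 10), (4, 8, 11, 2, 4, 0, 12, 11), (11, 3, 8, 0, 0, 4, 5, 10), (7, 5, 12, 10, 8, 2, 0, 0))

Compute c_i = Σ_j M_{ij} v_j with v = (22004, 27863, 1843, 40506, -5071, 11606, 87012, -99953):
  c_1 = 0·22004 + 0·27863 + 0·1843 + 1·40506 + (0)·(-5071) + (-2)·(11606) + 0·87012 + (0)·(-99953) = 17294
  c_2 = 0·22004 + 0·27863 + 0·1843 + 0·40506 + (0)·(-5071) + 1·11606 + 0·87012 + (0)·(-99953) = 11606
  c_3 = 0·22004 + 1·27863 + 0·1843 + 0·40506 + (0)·(-5071) + 0·11606 + 0·87012 + (0)·(-99953) = 27863
  c_4 = 1·22004 + 0·27863 + 0·1843 + 0·40506 + (0)·(-5071) + 0·11606 + 0·87012 + (0)·(-99953) = 22004
  c_5 = 4·22004 + 0·27863 + 2·1843 + 0·40506 + (0)·(-5071) + 0·11606 + (-2)·(87012) + (-1)·(-99953) = 17631
  c_6 = 0·22004 + 0·27863 + 0·1843 + 0·40506 + (-1)·(-5071) + 0·11606 + 0·87012 + (0)·(-99953) = 5071
  c_7 = 4·22004 + 0·27863 + 0·1843 + 0·40506 + (0)·(-5071) + 0·11606 + (-1)·(87012) + (0)·(-99953) = 1004
  c_8 = 0·22004 + 0·27863 + 1·1843 + 0·40506 + (0)·(-5071) + 0·11606 + 0·87012 + (0)·(-99953) = 1843
p = 13; digits c_i = Σ_j d_{ij}·13^j, 0 ≤ d_{ij} < 13:
  c_1 = 17294 = 4·13^0 + 4·13^1 + 11·13^2 + 7·13^3
  c_2 = 11606 = 10·13^0 + 8·13^1 + 3·13^2 + 5·13^3
  c_3 = 27863 = 4·13^0 + 11·13^1 + 8·13^2 + 12·13^3
  c_4 = 22004 = 8·13^0 + 2·13^1 + 0·13^2 + 10·13^3
  c_5 = 17631 = 3·13^0 + 4·13^1 + 0·13^2 + 8·13^3
  c_6 = 5071 = 1·13^0 + 0·13^1 + 4·13^2 + 2·13^3
  c_7 = 1004 = 3·13^0 + 12·13^1 + 5·13^2
  c_8 = 1843 = 10·13^0 + 11·13^1 + 10·13^2
Factor λ_0 = (4, 10, 4, 8, 3, 1, 3, 10)
Factor λ_1 = (4, 8, 11, 2, 4, 0, 12, 11)
Factor λ_2 = (11, 3, 8, 0, 0, 4, 5, 10)
Factor λ_3 = (7, 5, 12, 10, 8, 2, 0, 0)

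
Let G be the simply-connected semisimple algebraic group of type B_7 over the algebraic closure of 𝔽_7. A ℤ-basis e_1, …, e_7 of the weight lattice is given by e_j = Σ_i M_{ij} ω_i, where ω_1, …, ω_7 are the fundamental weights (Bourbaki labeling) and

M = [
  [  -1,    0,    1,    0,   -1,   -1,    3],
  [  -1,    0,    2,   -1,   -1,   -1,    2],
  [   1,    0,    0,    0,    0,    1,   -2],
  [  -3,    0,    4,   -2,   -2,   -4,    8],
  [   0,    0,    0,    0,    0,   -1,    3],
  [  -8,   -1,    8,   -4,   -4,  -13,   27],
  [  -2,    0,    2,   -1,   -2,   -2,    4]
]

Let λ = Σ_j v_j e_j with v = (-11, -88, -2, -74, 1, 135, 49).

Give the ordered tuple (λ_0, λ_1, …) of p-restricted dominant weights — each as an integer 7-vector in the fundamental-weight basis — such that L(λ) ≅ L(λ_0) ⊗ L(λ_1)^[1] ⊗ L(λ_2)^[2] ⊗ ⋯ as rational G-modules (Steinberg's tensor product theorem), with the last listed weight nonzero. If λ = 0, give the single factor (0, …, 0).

In the fundamental-weight basis, λ has coordinates c = M·v (v = (-11, -88, -2, -74, 1, 135, 49)):
  c_1 = -1*-11 + 0*-88 + 1*-2 + 0*-74 + -1*1 + -1*135 + 3*49 = 20
  c_2 = -1*-11 + 0*-88 + 2*-2 + -1*-74 + -1*1 + -1*135 + 2*49 = 43
  c_3 = 1*-11 + 0*-88 + 0*-2 + 0*-74 + 0*1 + 1*135 + -2*49 = 26
  c_4 = -3*-11 + 0*-88 + 4*-2 + -2*-74 + -2*1 + -4*135 + 8*49 = 23
  c_5 = 0*-11 + 0*-88 + 0*-2 + 0*-74 + 0*1 + -1*135 + 3*49 = 12
  c_6 = -8*-11 + -1*-88 + 8*-2 + -4*-74 + -4*1 + -13*135 + 27*49 = 20
  c_7 = -2*-11 + 0*-88 + 2*-2 + -1*-74 + -2*1 + -2*135 + 4*49 = 16
p = 7; digits c_i = Σ_j d_{ij}·7^j, 0 ≤ d_{ij} < 7:
  c_1 = 20 = 6·7^0 + 2·7^1
  c_2 = 43 = 1·7^0 + 6·7^1
  c_3 = 26 = 5·7^0 + 3·7^1
  c_4 = 23 = 2·7^0 + 3·7^1
  c_5 = 12 = 5·7^0 + 1·7^1
  c_6 = 20 = 6·7^0 + 2·7^1
  c_7 = 16 = 2·7^0 + 2·7^1
p-restricted factor λ_0 = (6, 1, 5, 2, 5, 6, 2)
p-restricted factor λ_1 = (2, 6, 3, 3, 1, 2, 2)

((6, 1, 5, 2, 5, 6, 2), (2, 6, 3, 3, 1, 2, 2))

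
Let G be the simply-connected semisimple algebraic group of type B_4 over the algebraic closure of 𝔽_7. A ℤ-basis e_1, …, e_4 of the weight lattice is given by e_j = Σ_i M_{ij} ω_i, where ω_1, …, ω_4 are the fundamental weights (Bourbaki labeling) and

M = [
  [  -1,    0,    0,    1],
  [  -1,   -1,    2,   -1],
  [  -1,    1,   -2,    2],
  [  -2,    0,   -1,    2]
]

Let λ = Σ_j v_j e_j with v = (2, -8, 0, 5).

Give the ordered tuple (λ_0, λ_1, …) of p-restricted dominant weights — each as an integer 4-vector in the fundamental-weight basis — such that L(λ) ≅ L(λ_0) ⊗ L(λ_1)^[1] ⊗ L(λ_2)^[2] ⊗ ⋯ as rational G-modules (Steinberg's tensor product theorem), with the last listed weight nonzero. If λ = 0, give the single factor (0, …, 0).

ω-coordinates c = M·v, v = (2, -8, 0, 5):
  c_1 = -1*2 + 0*-8 + 0*0 + 1*5 = 3
  c_2 = -1*2 + -1*-8 + 2*0 + -1*5 = 1
  c_3 = -1*2 + 1*-8 + -2*0 + 2*5 = 0
  c_4 = -2*2 + 0*-8 + -1*0 + 2*5 = 6
Base-7 expansion of each c_i:
  c_1 = 3 = 3·7^0
  c_2 = 1 = 1·7^0
  c_3 = 0
  c_4 = 6 = 6·7^0
Factor λ_0 = (3, 1, 0, 6)

((3, 1, 0, 6),)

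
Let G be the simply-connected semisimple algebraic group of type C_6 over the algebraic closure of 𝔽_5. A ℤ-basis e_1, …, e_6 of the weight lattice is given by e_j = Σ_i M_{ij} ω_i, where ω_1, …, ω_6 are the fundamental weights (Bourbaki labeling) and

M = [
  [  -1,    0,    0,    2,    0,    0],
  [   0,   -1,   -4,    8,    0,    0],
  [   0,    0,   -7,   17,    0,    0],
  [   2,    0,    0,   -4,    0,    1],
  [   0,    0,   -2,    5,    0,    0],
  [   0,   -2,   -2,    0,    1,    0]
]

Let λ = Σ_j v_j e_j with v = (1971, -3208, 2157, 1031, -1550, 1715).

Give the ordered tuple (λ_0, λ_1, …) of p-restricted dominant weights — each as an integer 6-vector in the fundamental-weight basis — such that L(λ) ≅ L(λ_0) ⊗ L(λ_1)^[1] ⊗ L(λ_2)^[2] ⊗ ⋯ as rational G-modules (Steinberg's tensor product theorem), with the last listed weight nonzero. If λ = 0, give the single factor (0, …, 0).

Converting to the ω-basis (c_i = row i of M dotted with v = (1971, -3208, 2157, 1031, -1550, 1715)):
  c_1 = (-1)·(1971) + (0)·(-3208) + 0·2157 + 2·1031 + (0)·(-1550) + 0·1715 = 91
  c_2 = 0·1971 + (-1)·(-3208) + (-4)·(2157) + 8·1031 + (0)·(-1550) + 0·1715 = 2828
  c_3 = 0·1971 + (0)·(-3208) + (-7)·(2157) + 17·1031 + (0)·(-1550) + 0·1715 = 2428
  c_4 = 2·1971 + (0)·(-3208) + 0·2157 + (-4)·(1031) + (0)·(-1550) + 1·1715 = 1533
  c_5 = 0·1971 + (0)·(-3208) + (-2)·(2157) + 5·1031 + (0)·(-1550) + 0·1715 = 841
  c_6 = 0·1971 + (-2)·(-3208) + (-2)·(2157) + 0·1031 + (1)·(-1550) + 0·1715 = 552
Writing each c_i in base p = 5:
  c_1 = 91 = 1·5^0 + 3·5^1 + 3·5^2
  c_2 = 2828 = 3·5^0 + 0·5^1 + 3·5^2 + 2·5^3 + 4·5^4
  c_3 = 2428 = 3·5^0 + 0·5^1 + 2·5^2 + 4·5^3 + 3·5^4
  c_4 = 1533 = 3·5^0 + 1·5^1 + 1·5^2 + 2·5^3 + 2·5^4
  c_5 = 841 = 1·5^0 + 3·5^1 + 3·5^2 + 1·5^3 + 1·5^4
  c_6 = 552 = 2·5^0 + 0·5^1 + 2·5^2 + 4·5^3
Factor λ_0 = (1, 3, 3, 3, 1, 2)
Factor λ_1 = (3, 0, 0, 1, 3, 0)
Factor λ_2 = (3, 3, 2, 1, 3, 2)
Factor λ_3 = (0, 2, 4, 2, 1, 4)
Factor λ_4 = (0, 4, 3, 2, 1, 0)

((1, 3, 3, 3, 1, 2), (3, 0, 0, 1, 3, 0), (3, 3, 2, 1, 3, 2), (0, 2, 4, 2, 1, 4), (0, 4, 3, 2, 1, 0))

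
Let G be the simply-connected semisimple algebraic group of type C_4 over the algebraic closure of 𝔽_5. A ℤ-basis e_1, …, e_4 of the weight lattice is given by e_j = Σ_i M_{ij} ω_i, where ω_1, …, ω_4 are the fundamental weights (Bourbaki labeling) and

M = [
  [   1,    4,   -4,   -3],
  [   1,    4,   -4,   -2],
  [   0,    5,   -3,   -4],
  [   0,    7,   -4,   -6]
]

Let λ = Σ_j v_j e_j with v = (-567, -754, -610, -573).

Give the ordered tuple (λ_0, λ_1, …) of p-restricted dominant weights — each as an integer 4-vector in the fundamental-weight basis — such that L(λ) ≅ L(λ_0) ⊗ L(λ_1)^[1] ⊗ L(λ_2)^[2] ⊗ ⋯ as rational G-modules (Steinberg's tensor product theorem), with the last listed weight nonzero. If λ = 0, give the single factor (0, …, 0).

((1, 3, 2, 0), (0, 0, 0, 0), (3, 0, 4, 4), (4, 0, 2, 4))

In the fundamental-weight basis, λ has coordinates c = M·v (v = (-567, -754, -610, -573)):
  c_1 = (1)·(-567) + (4)·(-754) + (-4)·(-610) + (-3)·(-573) = 576
  c_2 = (1)·(-567) + (4)·(-754) + (-4)·(-610) + (-2)·(-573) = 3
  c_3 = (0)·(-567) + (5)·(-754) + (-3)·(-610) + (-4)·(-573) = 352
  c_4 = (0)·(-567) + (7)·(-754) + (-4)·(-610) + (-6)·(-573) = 600
Expand coordinatewise in base 5:
  c_1 = 576 = 1·5^0 + 0·5^1 + 3·5^2 + 4·5^3
  c_2 = 3 = 3·5^0
  c_3 = 352 = 2·5^0 + 0·5^1 + 4·5^2 + 2·5^3
  c_4 = 600 = 0·5^0 + 0·5^1 + 4·5^2 + 4·5^3
p-restricted factor λ_0 = (1, 3, 2, 0)
p-restricted factor λ_1 = (0, 0, 0, 0)
p-restricted factor λ_2 = (3, 0, 4, 4)
p-restricted factor λ_3 = (4, 0, 2, 4)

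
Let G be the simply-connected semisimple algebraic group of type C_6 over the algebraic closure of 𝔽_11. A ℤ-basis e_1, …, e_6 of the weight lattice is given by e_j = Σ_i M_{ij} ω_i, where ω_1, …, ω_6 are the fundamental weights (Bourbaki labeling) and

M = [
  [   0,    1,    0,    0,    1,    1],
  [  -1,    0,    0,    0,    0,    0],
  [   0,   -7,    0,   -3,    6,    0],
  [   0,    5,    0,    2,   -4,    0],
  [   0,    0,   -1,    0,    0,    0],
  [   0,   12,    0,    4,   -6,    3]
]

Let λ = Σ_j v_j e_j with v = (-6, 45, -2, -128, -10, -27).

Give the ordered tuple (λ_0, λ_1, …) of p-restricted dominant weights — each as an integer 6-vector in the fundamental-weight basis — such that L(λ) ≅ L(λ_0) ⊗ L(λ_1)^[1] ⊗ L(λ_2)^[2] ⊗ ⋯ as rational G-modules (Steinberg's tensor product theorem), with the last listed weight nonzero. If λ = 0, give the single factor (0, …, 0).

In the fundamental-weight basis, λ has coordinates c = M·v (v = (-6, 45, -2, -128, -10, -27)):
  c_1 = (0)·(-6) + 1·45 + (0)·(-2) + (0)·(-128) + (1)·(-10) + (1)·(-27) = 8
  c_2 = (-1)·(-6) + 0·45 + (0)·(-2) + (0)·(-128) + (0)·(-10) + (0)·(-27) = 6
  c_3 = (0)·(-6) + (-7)·(45) + (0)·(-2) + (-3)·(-128) + (6)·(-10) + (0)·(-27) = 9
  c_4 = (0)·(-6) + 5·45 + (0)·(-2) + (2)·(-128) + (-4)·(-10) + (0)·(-27) = 9
  c_5 = (0)·(-6) + 0·45 + (-1)·(-2) + (0)·(-128) + (0)·(-10) + (0)·(-27) = 2
  c_6 = (0)·(-6) + 12·45 + (0)·(-2) + (4)·(-128) + (-6)·(-10) + (3)·(-27) = 7
Base-11 expansion of each c_i:
  c_1 = 8 = 8·11^0
  c_2 = 6 = 6·11^0
  c_3 = 9 = 9·11^0
  c_4 = 9 = 9·11^0
  c_5 = 2 = 2·11^0
  c_6 = 7 = 7·11^0
p-restricted factor λ_0 = (8, 6, 9, 9, 2, 7)

((8, 6, 9, 9, 2, 7),)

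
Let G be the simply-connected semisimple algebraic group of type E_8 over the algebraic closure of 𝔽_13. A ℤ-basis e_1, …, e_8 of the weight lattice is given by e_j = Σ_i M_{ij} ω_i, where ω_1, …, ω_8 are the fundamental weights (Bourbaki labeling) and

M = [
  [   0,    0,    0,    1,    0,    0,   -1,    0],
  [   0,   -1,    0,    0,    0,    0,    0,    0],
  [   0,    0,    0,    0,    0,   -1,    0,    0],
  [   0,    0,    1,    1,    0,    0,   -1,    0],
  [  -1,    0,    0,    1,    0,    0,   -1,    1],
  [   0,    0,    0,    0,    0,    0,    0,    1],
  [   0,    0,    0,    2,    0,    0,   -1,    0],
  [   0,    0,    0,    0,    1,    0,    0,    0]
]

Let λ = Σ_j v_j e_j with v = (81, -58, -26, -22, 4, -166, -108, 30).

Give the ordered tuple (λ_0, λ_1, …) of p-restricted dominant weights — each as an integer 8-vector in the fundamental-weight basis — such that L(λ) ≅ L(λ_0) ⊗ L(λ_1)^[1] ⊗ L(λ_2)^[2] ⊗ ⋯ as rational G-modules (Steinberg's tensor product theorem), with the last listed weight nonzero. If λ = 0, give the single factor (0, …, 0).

((8, 6, 10, 8, 9, 4, 12, 4), (6, 4, 12, 4, 2, 2, 4, 0))

Change of basis e → ω: c = M·v where v = (81, -58, -26, -22, 4, -166, -108, 30):
  c_1 = (0)·(81) + (0)·(-58) + (0)·(-26) + (1)·(-22) + (0)·(4) + (0)·(-166) + (-1)·(-108) + (0)·(30) = 86
  c_2 = (0)·(81) + (-1)·(-58) + (0)·(-26) + (0)·(-22) + (0)·(4) + (0)·(-166) + (0)·(-108) + (0)·(30) = 58
  c_3 = (0)·(81) + (0)·(-58) + (0)·(-26) + (0)·(-22) + (0)·(4) + (-1)·(-166) + (0)·(-108) + (0)·(30) = 166
  c_4 = (0)·(81) + (0)·(-58) + (1)·(-26) + (1)·(-22) + (0)·(4) + (0)·(-166) + (-1)·(-108) + (0)·(30) = 60
  c_5 = (-1)·(81) + (0)·(-58) + (0)·(-26) + (1)·(-22) + (0)·(4) + (0)·(-166) + (-1)·(-108) + (1)·(30) = 35
  c_6 = (0)·(81) + (0)·(-58) + (0)·(-26) + (0)·(-22) + (0)·(4) + (0)·(-166) + (0)·(-108) + (1)·(30) = 30
  c_7 = (0)·(81) + (0)·(-58) + (0)·(-26) + (2)·(-22) + (0)·(4) + (0)·(-166) + (-1)·(-108) + (0)·(30) = 64
  c_8 = (0)·(81) + (0)·(-58) + (0)·(-26) + (0)·(-22) + (1)·(4) + (0)·(-166) + (0)·(-108) + (0)·(30) = 4
p = 13; digits c_i = Σ_j d_{ij}·13^j, 0 ≤ d_{ij} < 13:
  c_1 = 86 = 8·13^0 + 6·13^1
  c_2 = 58 = 6·13^0 + 4·13^1
  c_3 = 166 = 10·13^0 + 12·13^1
  c_4 = 60 = 8·13^0 + 4·13^1
  c_5 = 35 = 9·13^0 + 2·13^1
  c_6 = 30 = 4·13^0 + 2·13^1
  c_7 = 64 = 12·13^0 + 4·13^1
  c_8 = 4 = 4·13^0
p-restricted factor λ_0 = (8, 6, 10, 8, 9, 4, 12, 4)
p-restricted factor λ_1 = (6, 4, 12, 4, 2, 2, 4, 0)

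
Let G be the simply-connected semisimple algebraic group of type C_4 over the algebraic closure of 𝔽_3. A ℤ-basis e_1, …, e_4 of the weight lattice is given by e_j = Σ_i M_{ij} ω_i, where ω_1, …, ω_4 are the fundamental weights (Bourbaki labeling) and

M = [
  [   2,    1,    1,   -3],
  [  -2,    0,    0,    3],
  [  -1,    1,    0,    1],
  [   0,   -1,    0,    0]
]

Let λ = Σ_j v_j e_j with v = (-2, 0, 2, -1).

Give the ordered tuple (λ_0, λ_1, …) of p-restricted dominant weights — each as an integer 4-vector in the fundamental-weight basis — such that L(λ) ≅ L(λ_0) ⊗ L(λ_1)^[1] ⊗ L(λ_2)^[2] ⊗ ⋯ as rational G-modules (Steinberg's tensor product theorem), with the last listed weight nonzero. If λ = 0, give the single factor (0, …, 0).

ω-coordinates c = M·v, v = (-2, 0, 2, -1):
  c_1 = 2*-2 + 1*0 + 1*2 + -3*-1 = 1
  c_2 = -2*-2 + 0*0 + 0*2 + 3*-1 = 1
  c_3 = -1*-2 + 1*0 + 0*2 + 1*-1 = 1
  c_4 = 0*-2 + -1*0 + 0*2 + 0*-1 = 0
p = 3; digits c_i = Σ_j d_{ij}·3^j, 0 ≤ d_{ij} < 3:
  c_1 = 1 = 1·3^0
  c_2 = 1 = 1·3^0
  c_3 = 1 = 1·3^0
  c_4 = 0
Factor λ_0 = (1, 1, 1, 0)

((1, 1, 1, 0),)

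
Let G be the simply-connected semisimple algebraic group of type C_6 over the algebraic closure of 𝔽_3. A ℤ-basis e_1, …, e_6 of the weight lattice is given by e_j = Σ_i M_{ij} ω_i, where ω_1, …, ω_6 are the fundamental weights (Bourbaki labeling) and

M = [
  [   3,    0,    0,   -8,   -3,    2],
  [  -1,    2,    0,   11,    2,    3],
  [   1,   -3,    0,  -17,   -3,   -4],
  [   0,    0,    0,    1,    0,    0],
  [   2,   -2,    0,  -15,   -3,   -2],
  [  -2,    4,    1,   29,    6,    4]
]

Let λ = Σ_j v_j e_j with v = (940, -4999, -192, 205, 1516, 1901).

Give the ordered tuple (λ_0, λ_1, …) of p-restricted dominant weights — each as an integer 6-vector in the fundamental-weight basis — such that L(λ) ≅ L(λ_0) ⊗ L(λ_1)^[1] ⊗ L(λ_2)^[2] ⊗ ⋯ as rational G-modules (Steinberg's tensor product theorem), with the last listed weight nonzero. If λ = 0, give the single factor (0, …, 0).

ω-coordinates c = M·v, v = (940, -4999, -192, 205, 1516, 1901):
  c_1 = 3*940 + 0*-4999 + 0*-192 + -8*205 + -3*1516 + 2*1901 = 434
  c_2 = -1*940 + 2*-4999 + 0*-192 + 11*205 + 2*1516 + 3*1901 = 52
  c_3 = 1*940 + -3*-4999 + 0*-192 + -17*205 + -3*1516 + -4*1901 = 300
  c_4 = 0*940 + 0*-4999 + 0*-192 + 1*205 + 0*1516 + 0*1901 = 205
  c_5 = 2*940 + -2*-4999 + 0*-192 + -15*205 + -3*1516 + -2*1901 = 453
  c_6 = -2*940 + 4*-4999 + 1*-192 + 29*205 + 6*1516 + 4*1901 = 577
Writing each c_i in base p = 3:
  c_1 = 434 = 2·3^0 + 0·3^1 + 0·3^2 + 1·3^3 + 2·3^4 + 1·3^5
  c_2 = 52 = 1·3^0 + 2·3^1 + 2·3^2 + 1·3^3
  c_3 = 300 = 0·3^0 + 1·3^1 + 0·3^2 + 2·3^3 + 0·3^4 + 1·3^5
  c_4 = 205 = 1·3^0 + 2·3^1 + 1·3^2 + 1·3^3 + 2·3^4
  c_5 = 453 = 0·3^0 + 1·3^1 + 2·3^2 + 1·3^3 + 2·3^4 + 1·3^5
  c_6 = 577 = 1·3^0 + 0·3^1 + 1·3^2 + 0·3^3 + 1·3^4 + 2·3^5
Factor λ_0 = (2, 1, 0, 1, 0, 1)
Factor λ_1 = (0, 2, 1, 2, 1, 0)
Factor λ_2 = (0, 2, 0, 1, 2, 1)
Factor λ_3 = (1, 1, 2, 1, 1, 0)
Factor λ_4 = (2, 0, 0, 2, 2, 1)
Factor λ_5 = (1, 0, 1, 0, 1, 2)

((2, 1, 0, 1, 0, 1), (0, 2, 1, 2, 1, 0), (0, 2, 0, 1, 2, 1), (1, 1, 2, 1, 1, 0), (2, 0, 0, 2, 2, 1), (1, 0, 1, 0, 1, 2))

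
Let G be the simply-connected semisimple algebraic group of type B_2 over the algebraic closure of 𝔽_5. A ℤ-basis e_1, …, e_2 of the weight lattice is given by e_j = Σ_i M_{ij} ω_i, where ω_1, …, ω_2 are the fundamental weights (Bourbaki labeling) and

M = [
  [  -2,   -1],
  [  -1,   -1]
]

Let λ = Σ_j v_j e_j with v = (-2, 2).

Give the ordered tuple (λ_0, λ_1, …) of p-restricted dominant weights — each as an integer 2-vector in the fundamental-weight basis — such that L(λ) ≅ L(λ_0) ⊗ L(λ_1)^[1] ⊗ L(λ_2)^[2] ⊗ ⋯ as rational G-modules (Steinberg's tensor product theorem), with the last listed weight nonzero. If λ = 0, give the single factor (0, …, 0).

In the fundamental-weight basis, λ has coordinates c = M·v (v = (-2, 2)):
  c_1 = -2*-2 + -1*2 = 2
  c_2 = -1*-2 + -1*2 = 0
Expand coordinatewise in base 5:
  c_1 = 2 = 2·5^0
  c_2 = 0
p-restricted factor λ_0 = (2, 0)

((2, 0),)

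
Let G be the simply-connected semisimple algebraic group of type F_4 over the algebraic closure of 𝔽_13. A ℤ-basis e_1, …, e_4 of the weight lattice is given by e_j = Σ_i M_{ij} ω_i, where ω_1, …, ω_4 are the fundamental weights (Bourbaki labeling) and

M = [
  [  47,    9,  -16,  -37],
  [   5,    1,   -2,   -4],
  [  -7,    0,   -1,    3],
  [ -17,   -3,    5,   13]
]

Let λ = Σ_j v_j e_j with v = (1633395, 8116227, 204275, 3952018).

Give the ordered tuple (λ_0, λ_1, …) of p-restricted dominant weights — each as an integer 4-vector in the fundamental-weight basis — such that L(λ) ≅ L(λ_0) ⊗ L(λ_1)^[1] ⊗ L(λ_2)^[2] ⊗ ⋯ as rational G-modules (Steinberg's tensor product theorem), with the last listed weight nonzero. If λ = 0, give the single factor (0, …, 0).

Converting to the ω-basis (c_i = row i of M dotted with v = (1633395, 8116227, 204275, 3952018)):
  c_1 = 47·1633395 + 9·8116227 + (-16)·(204275) + (-37)·(3952018) = 322542
  c_2 = 5·1633395 + 1·8116227 + (-2)·(204275) + (-4)·(3952018) = 66580
  c_3 = (-7)·(1633395) + 0·8116227 + (-1)·(204275) + 3·3952018 = 218014
  c_4 = (-17)·(1633395) + (-3)·(8116227) + 5·204275 + 13·3952018 = 281213
Base-13 expansion of each c_i:
  c_1 = 322542 = 12·13^0 + 6·13^1 + 10·13^2 + 3·13^3 + 11·13^4
  c_2 = 66580 = 7·13^0 + 12·13^1 + 3·13^2 + 4·13^3 + 2·13^4
  c_3 = 218014 = 4·13^0 + 0·13^1 + 3·13^2 + 8·13^3 + 7·13^4
  c_4 = 281213 = 10·13^0 + 12·13^1 + 12·13^2 + 10·13^3 + 9·13^4
Factor λ_0 = (12, 7, 4, 10)
Factor λ_1 = (6, 12, 0, 12)
Factor λ_2 = (10, 3, 3, 12)
Factor λ_3 = (3, 4, 8, 10)
Factor λ_4 = (11, 2, 7, 9)

((12, 7, 4, 10), (6, 12, 0, 12), (10, 3, 3, 12), (3, 4, 8, 10), (11, 2, 7, 9))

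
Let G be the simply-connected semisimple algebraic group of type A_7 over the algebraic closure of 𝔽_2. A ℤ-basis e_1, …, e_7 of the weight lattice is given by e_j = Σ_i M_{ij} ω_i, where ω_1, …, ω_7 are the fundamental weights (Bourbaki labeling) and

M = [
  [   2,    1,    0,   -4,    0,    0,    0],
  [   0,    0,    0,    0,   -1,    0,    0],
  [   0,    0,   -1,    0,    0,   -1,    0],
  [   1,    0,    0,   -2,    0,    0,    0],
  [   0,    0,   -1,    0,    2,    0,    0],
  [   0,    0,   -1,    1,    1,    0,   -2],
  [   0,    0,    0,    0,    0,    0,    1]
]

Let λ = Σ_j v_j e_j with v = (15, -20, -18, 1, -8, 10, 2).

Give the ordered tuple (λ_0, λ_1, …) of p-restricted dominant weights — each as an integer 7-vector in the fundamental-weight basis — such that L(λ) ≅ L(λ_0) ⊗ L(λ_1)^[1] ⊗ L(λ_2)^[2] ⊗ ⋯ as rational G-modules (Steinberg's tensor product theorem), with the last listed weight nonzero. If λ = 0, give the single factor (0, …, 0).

In the fundamental-weight basis, λ has coordinates c = M·v (v = (15, -20, -18, 1, -8, 10, 2)):
  c_1 = 2*15 + 1*-20 + 0*-18 + -4*1 + 0*-8 + 0*10 + 0*2 = 6
  c_2 = 0*15 + 0*-20 + 0*-18 + 0*1 + -1*-8 + 0*10 + 0*2 = 8
  c_3 = 0*15 + 0*-20 + -1*-18 + 0*1 + 0*-8 + -1*10 + 0*2 = 8
  c_4 = 1*15 + 0*-20 + 0*-18 + -2*1 + 0*-8 + 0*10 + 0*2 = 13
  c_5 = 0*15 + 0*-20 + -1*-18 + 0*1 + 2*-8 + 0*10 + 0*2 = 2
  c_6 = 0*15 + 0*-20 + -1*-18 + 1*1 + 1*-8 + 0*10 + -2*2 = 7
  c_7 = 0*15 + 0*-20 + 0*-18 + 0*1 + 0*-8 + 0*10 + 1*2 = 2
Writing each c_i in base p = 2:
  c_1 = 6 = 0·2^0 + 1·2^1 + 1·2^2
  c_2 = 8 = 0·2^0 + 0·2^1 + 0·2^2 + 1·2^3
  c_3 = 8 = 0·2^0 + 0·2^1 + 0·2^2 + 1·2^3
  c_4 = 13 = 1·2^0 + 0·2^1 + 1·2^2 + 1·2^3
  c_5 = 2 = 0·2^0 + 1·2^1
  c_6 = 7 = 1·2^0 + 1·2^1 + 1·2^2
  c_7 = 2 = 0·2^0 + 1·2^1
λ_0 = (0, 0, 0, 1, 0, 1, 0)
λ_1 = (1, 0, 0, 0, 1, 1, 1)
λ_2 = (1, 0, 0, 1, 0, 1, 0)
λ_3 = (0, 1, 1, 1, 0, 0, 0)

((0, 0, 0, 1, 0, 1, 0), (1, 0, 0, 0, 1, 1, 1), (1, 0, 0, 1, 0, 1, 0), (0, 1, 1, 1, 0, 0, 0))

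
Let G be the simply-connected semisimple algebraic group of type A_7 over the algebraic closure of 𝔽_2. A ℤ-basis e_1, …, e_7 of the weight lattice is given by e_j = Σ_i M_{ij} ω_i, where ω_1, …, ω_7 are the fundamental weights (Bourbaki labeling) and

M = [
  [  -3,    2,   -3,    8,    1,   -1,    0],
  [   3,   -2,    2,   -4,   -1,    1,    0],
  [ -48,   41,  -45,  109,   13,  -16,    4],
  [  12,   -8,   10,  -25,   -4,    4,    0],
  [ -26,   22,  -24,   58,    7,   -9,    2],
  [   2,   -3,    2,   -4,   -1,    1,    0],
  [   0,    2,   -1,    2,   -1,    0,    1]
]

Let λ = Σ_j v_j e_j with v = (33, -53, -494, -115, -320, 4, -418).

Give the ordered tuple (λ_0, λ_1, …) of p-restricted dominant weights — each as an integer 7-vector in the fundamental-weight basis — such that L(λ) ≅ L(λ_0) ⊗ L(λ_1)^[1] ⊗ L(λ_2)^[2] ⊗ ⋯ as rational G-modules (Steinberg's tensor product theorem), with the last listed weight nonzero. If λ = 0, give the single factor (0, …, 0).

Compute c_i = Σ_j M_{ij} v_j with v = (33, -53, -494, -115, -320, 4, -418):
  c_1 = (-3)·(33) + (2)·(-53) + (-3)·(-494) + (8)·(-115) + (1)·(-320) + (-1)·(4) + (0)·(-418) = 33
  c_2 = 3·33 + (-2)·(-53) + (2)·(-494) + (-4)·(-115) + (-1)·(-320) + 1·4 + (0)·(-418) = 1
  c_3 = (-48)·(33) + (41)·(-53) + (-45)·(-494) + (109)·(-115) + (13)·(-320) + (-16)·(4) + (4)·(-418) = 42
  c_4 = 12·33 + (-8)·(-53) + (10)·(-494) + (-25)·(-115) + (-4)·(-320) + 4·4 + (0)·(-418) = 51
  c_5 = (-26)·(33) + (22)·(-53) + (-24)·(-494) + (58)·(-115) + (7)·(-320) + (-9)·(4) + (2)·(-418) = 50
  c_6 = 2·33 + (-3)·(-53) + (2)·(-494) + (-4)·(-115) + (-1)·(-320) + 1·4 + (0)·(-418) = 21
  c_7 = 0·33 + (2)·(-53) + (-1)·(-494) + (2)·(-115) + (-1)·(-320) + 0·4 + (1)·(-418) = 60
Base-2 expansion of each c_i:
  c_1 = 33 = 1·2^0 + 0·2^1 + 0·2^2 + 0·2^3 + 0·2^4 + 1·2^5
  c_2 = 1 = 1·2^0
  c_3 = 42 = 0·2^0 + 1·2^1 + 0·2^2 + 1·2^3 + 0·2^4 + 1·2^5
  c_4 = 51 = 1·2^0 + 1·2^1 + 0·2^2 + 0·2^3 + 1·2^4 + 1·2^5
  c_5 = 50 = 0·2^0 + 1·2^1 + 0·2^2 + 0·2^3 + 1·2^4 + 1·2^5
  c_6 = 21 = 1·2^0 + 0·2^1 + 1·2^2 + 0·2^3 + 1·2^4
  c_7 = 60 = 0·2^0 + 0·2^1 + 1·2^2 + 1·2^3 + 1·2^4 + 1·2^5
p-restricted factor λ_0 = (1, 1, 0, 1, 0, 1, 0)
p-restricted factor λ_1 = (0, 0, 1, 1, 1, 0, 0)
p-restricted factor λ_2 = (0, 0, 0, 0, 0, 1, 1)
p-restricted factor λ_3 = (0, 0, 1, 0, 0, 0, 1)
p-restricted factor λ_4 = (0, 0, 0, 1, 1, 1, 1)
p-restricted factor λ_5 = (1, 0, 1, 1, 1, 0, 1)

((1, 1, 0, 1, 0, 1, 0), (0, 0, 1, 1, 1, 0, 0), (0, 0, 0, 0, 0, 1, 1), (0, 0, 1, 0, 0, 0, 1), (0, 0, 0, 1, 1, 1, 1), (1, 0, 1, 1, 1, 0, 1))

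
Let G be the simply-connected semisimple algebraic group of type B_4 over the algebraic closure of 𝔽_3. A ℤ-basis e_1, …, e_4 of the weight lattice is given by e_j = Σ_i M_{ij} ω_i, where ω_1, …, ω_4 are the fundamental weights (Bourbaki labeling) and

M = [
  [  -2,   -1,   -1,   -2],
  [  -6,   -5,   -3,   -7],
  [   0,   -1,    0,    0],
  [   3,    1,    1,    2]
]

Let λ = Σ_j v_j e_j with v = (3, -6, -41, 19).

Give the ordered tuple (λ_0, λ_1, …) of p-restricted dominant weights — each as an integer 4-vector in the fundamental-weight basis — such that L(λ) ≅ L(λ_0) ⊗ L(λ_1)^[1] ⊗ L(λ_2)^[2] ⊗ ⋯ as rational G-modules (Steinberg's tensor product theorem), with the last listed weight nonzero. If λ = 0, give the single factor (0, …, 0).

Converting to the ω-basis (c_i = row i of M dotted with v = (3, -6, -41, 19)):
  c_1 = (-2)·(3) + (-1)·(-6) + (-1)·(-41) + (-2)·(19) = 3
  c_2 = (-6)·(3) + (-5)·(-6) + (-3)·(-41) + (-7)·(19) = 2
  c_3 = (0)·(3) + (-1)·(-6) + (0)·(-41) + (0)·(19) = 6
  c_4 = (3)·(3) + (1)·(-6) + (1)·(-41) + (2)·(19) = 0
Expand coordinatewise in base 3:
  c_1 = 3 = 0·3^0 + 1·3^1
  c_2 = 2 = 2·3^0
  c_3 = 6 = 0·3^0 + 2·3^1
  c_4 = 0
p-restricted factor λ_0 = (0, 2, 0, 0)
p-restricted factor λ_1 = (1, 0, 2, 0)

((0, 2, 0, 0), (1, 0, 2, 0))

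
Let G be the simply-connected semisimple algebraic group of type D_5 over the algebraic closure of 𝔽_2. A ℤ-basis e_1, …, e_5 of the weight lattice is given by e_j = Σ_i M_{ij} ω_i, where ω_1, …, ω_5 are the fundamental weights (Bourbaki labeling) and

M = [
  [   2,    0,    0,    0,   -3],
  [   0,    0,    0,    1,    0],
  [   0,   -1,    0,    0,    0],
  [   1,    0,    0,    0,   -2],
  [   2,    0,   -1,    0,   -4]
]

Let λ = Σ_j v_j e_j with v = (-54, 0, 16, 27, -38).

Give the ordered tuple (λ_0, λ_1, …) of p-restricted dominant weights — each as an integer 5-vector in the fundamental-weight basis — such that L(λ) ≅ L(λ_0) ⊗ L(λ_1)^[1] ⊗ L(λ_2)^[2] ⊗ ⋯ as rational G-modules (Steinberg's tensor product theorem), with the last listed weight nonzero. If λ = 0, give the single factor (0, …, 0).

Compute c_i = Σ_j M_{ij} v_j with v = (-54, 0, 16, 27, -38):
  c_1 = (2)·(-54) + (0)·(0) + (0)·(16) + (0)·(27) + (-3)·(-38) = 6
  c_2 = (0)·(-54) + (0)·(0) + (0)·(16) + (1)·(27) + (0)·(-38) = 27
  c_3 = (0)·(-54) + (-1)·(0) + (0)·(16) + (0)·(27) + (0)·(-38) = 0
  c_4 = (1)·(-54) + (0)·(0) + (0)·(16) + (0)·(27) + (-2)·(-38) = 22
  c_5 = (2)·(-54) + (0)·(0) + (-1)·(16) + (0)·(27) + (-4)·(-38) = 28
Writing each c_i in base p = 2:
  c_1 = 6 = 0·2^0 + 1·2^1 + 1·2^2
  c_2 = 27 = 1·2^0 + 1·2^1 + 0·2^2 + 1·2^3 + 1·2^4
  c_3 = 0
  c_4 = 22 = 0·2^0 + 1·2^1 + 1·2^2 + 0·2^3 + 1·2^4
  c_5 = 28 = 0·2^0 + 0·2^1 + 1·2^2 + 1·2^3 + 1·2^4
p-restricted factor λ_0 = (0, 1, 0, 0, 0)
p-restricted factor λ_1 = (1, 1, 0, 1, 0)
p-restricted factor λ_2 = (1, 0, 0, 1, 1)
p-restricted factor λ_3 = (0, 1, 0, 0, 1)
p-restricted factor λ_4 = (0, 1, 0, 1, 1)

((0, 1, 0, 0, 0), (1, 1, 0, 1, 0), (1, 0, 0, 1, 1), (0, 1, 0, 0, 1), (0, 1, 0, 1, 1))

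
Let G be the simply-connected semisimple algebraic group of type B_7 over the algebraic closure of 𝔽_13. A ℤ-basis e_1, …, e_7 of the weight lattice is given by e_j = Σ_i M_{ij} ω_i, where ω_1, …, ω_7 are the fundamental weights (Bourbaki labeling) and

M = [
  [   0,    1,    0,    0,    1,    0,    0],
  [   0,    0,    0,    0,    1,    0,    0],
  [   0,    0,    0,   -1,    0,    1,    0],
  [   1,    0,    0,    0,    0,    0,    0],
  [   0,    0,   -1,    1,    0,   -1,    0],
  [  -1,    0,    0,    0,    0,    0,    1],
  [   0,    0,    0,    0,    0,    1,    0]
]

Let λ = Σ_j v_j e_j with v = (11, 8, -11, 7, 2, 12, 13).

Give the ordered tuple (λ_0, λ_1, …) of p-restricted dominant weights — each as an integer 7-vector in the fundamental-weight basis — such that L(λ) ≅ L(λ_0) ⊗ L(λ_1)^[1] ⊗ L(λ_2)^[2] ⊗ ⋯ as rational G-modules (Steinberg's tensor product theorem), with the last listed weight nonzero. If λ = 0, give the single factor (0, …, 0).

((10, 2, 5, 11, 6, 2, 12),)

Compute c_i = Σ_j M_{ij} v_j with v = (11, 8, -11, 7, 2, 12, 13):
  c_1 = (0)·(11) + (1)·(8) + (0)·(-11) + (0)·(7) + (1)·(2) + (0)·(12) + (0)·(13) = 10
  c_2 = (0)·(11) + (0)·(8) + (0)·(-11) + (0)·(7) + (1)·(2) + (0)·(12) + (0)·(13) = 2
  c_3 = (0)·(11) + (0)·(8) + (0)·(-11) + (-1)·(7) + (0)·(2) + (1)·(12) + (0)·(13) = 5
  c_4 = (1)·(11) + (0)·(8) + (0)·(-11) + (0)·(7) + (0)·(2) + (0)·(12) + (0)·(13) = 11
  c_5 = (0)·(11) + (0)·(8) + (-1)·(-11) + (1)·(7) + (0)·(2) + (-1)·(12) + (0)·(13) = 6
  c_6 = (-1)·(11) + (0)·(8) + (0)·(-11) + (0)·(7) + (0)·(2) + (0)·(12) + (1)·(13) = 2
  c_7 = (0)·(11) + (0)·(8) + (0)·(-11) + (0)·(7) + (0)·(2) + (1)·(12) + (0)·(13) = 12
Expand coordinatewise in base 13:
  c_1 = 10 = 10·13^0
  c_2 = 2 = 2·13^0
  c_3 = 5 = 5·13^0
  c_4 = 11 = 11·13^0
  c_5 = 6 = 6·13^0
  c_6 = 2 = 2·13^0
  c_7 = 12 = 12·13^0
p-restricted factor λ_0 = (10, 2, 5, 11, 6, 2, 12)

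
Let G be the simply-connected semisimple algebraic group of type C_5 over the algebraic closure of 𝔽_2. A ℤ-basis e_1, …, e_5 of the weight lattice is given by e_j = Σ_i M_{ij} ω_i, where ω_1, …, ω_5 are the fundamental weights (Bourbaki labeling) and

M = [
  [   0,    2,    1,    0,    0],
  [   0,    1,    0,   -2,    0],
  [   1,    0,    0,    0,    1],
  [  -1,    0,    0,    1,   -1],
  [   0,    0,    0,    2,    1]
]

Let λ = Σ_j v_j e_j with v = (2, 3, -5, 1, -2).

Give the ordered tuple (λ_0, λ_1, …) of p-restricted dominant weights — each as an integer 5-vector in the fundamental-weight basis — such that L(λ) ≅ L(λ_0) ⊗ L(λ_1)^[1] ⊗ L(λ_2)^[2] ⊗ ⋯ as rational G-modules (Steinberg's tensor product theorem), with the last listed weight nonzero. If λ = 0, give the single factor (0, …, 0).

((1, 1, 0, 1, 0),)

Compute c_i = Σ_j M_{ij} v_j with v = (2, 3, -5, 1, -2):
  c_1 = (0)·(2) + (2)·(3) + (1)·(-5) + (0)·(1) + (0)·(-2) = 1
  c_2 = (0)·(2) + (1)·(3) + (0)·(-5) + (-2)·(1) + (0)·(-2) = 1
  c_3 = (1)·(2) + (0)·(3) + (0)·(-5) + (0)·(1) + (1)·(-2) = 0
  c_4 = (-1)·(2) + (0)·(3) + (0)·(-5) + (1)·(1) + (-1)·(-2) = 1
  c_5 = (0)·(2) + (0)·(3) + (0)·(-5) + (2)·(1) + (1)·(-2) = 0
Base-2 expansion of each c_i:
  c_1 = 1 = 1·2^0
  c_2 = 1 = 1·2^0
  c_3 = 0
  c_4 = 1 = 1·2^0
  c_5 = 0
p-restricted factor λ_0 = (1, 1, 0, 1, 0)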